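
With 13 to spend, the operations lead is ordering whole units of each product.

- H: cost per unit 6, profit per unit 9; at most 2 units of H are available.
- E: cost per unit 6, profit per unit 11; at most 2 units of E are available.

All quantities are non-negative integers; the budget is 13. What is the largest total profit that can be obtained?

22

This is a bounded integer knapsack.
E has the best ratio (11/6); taking only E gives at most 2×11 = 22 (stopped by the cost limit).
Optimal: 2×E: cost 12 ≤ 13, profit 2·11 = 22.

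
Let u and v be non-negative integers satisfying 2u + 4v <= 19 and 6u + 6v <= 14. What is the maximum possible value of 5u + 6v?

(u,v)=(0,2): 2·0+4·2=8≤19, 6·0+6·2=12≤14, objective 12.
(u,v)=(1,1): 2·1+4·1=6≤19, 6·1+6·1=12≤14, objective 11.
(u,v)=(0,1): 2·0+4·1=4≤19, 6·0+6·1=6≤14, objective 6.
No feasible integer point exceeds 12.

12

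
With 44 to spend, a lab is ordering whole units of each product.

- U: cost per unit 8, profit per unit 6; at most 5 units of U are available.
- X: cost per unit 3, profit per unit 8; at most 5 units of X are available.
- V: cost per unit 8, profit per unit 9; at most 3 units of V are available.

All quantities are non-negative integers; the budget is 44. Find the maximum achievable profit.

67

1×U, 4×X, and 3×V: cost 44 ≤ 44, profit 1·6 + 4·8 + 3·9 = 65.
5×X and 3×V: cost 39 ≤ 44, profit 5·8 + 3·9 = 67.
Best is 67.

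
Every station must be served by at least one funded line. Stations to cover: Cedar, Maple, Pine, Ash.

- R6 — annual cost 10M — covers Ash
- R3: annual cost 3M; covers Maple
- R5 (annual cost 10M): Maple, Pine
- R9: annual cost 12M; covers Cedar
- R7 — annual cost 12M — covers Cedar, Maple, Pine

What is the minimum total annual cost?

This is an integer covering problem.
The greedy cost-per-new-station heuristic would pick R3, R7, and R6 for 25, but a cheaper cover exists.
Choose R6 and R7: together they cover Cedar, Maple, Pine, Ash — every station.
Total annual cost: 10 + 12 = 22.
No cover costs less than 22.

22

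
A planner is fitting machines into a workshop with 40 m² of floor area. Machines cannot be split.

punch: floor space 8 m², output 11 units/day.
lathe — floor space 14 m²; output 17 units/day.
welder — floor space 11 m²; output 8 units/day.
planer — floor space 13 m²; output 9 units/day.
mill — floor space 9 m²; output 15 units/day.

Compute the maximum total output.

43

Take punch, lathe, and mill: floor space 8 + 14 + 9 = 31 ≤ 40, output 11 + 17 + 15 = 43.
No other feasible combination does better.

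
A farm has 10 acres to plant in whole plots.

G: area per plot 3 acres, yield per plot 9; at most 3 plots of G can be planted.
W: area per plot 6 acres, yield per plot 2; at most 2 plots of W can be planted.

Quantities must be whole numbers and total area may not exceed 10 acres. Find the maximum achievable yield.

27

This is a bounded integer knapsack.
3×G: area 9 ≤ 10, yield 3·9 = 27.
2×G: area 6 ≤ 10, yield 2·9 = 18.
Best is 27.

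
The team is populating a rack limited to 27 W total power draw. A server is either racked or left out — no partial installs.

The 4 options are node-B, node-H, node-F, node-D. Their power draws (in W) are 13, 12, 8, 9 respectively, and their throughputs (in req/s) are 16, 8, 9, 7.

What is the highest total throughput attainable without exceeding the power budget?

Treat it as a binary knapsack problem.
Allowing fractional choices, the relaxed optimum would be about 29.7, but servers are indivisible.
node-B + node-F: power draw 13 + 8 = 21 ≤ 27, throughput 16 + 9 = 25.
node-B + node-H: power draw 13 + 12 = 25 ≤ 27, throughput 16 + 8 = 24.
node-B + node-D: power draw 13 + 9 = 22 ≤ 27, throughput 16 + 7 = 23.
Best is node-B and node-F with total throughput 25.

25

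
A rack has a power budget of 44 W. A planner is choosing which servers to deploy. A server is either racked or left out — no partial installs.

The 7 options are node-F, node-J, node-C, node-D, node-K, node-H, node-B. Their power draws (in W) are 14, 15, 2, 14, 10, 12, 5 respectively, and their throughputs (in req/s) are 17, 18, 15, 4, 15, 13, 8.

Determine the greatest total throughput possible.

69

node-J + node-C + node-K + node-H + node-B: power draw 15 + 2 + 10 + 12 + 5 = 44 ≤ 44, throughput 18 + 15 + 15 + 13 + 8 = 69.
node-F + node-C + node-K + node-H + node-B: power draw 14 + 2 + 10 + 12 + 5 = 43 ≤ 44, throughput 17 + 15 + 15 + 13 + 8 = 68.
node-F + node-J + node-C + node-K: power draw 14 + 15 + 2 + 10 = 41 ≤ 44, throughput 17 + 18 + 15 + 15 = 65.
Best is node-J, node-C, node-K, node-H, and node-B with total throughput 69.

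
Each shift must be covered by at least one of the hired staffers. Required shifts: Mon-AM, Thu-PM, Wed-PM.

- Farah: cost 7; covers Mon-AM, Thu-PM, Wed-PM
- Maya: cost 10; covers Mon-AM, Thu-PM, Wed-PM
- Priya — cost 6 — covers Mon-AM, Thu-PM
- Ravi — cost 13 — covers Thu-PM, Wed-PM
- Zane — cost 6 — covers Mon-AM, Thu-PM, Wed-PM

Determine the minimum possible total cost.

Zane alone covers Mon-AM, Thu-PM, Wed-PM — every shift.
Total cost: 6.
No cover costs less than 6.

6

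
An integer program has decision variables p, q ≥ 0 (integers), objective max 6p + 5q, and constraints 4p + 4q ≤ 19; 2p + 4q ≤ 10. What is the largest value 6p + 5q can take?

(p,q)=(4,0) is feasible, giving 24.
(p,q)=(3,1) is feasible, giving 23.
(p,q)=(3,0) is feasible, giving 18.
No feasible integer point exceeds 24.

24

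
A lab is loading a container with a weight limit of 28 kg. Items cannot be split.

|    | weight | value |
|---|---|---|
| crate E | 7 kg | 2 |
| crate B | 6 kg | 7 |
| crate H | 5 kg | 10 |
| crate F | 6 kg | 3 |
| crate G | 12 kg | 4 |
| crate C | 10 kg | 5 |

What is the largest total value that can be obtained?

crate E + crate B + crate H + crate C: weight 7 + 6 + 5 + 10 = 28 ≤ 28, value 2 + 7 + 10 + 5 = 24.
crate B + crate H + crate F + crate C: weight 6 + 5 + 6 + 10 = 27 ≤ 28, value 7 + 10 + 3 + 5 = 25.
crate B + crate H + crate C: weight 6 + 5 + 10 = 21 ≤ 28, value 7 + 10 + 5 = 22.
Best is crate B, crate H, crate F, and crate C with total value 25.

25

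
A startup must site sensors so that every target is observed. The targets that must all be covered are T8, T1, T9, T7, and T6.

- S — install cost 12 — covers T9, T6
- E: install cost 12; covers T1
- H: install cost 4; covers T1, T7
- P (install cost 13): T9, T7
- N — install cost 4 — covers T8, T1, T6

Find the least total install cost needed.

The greedy cost-per-new-target heuristic would pick N, H, and S for 20, but a cheaper cover exists.
Choose P and N: together they cover T8, T1, T9, T7, T6 — every target.
Total install cost: 13 + 4 = 17.
No cover costs less than 17.

17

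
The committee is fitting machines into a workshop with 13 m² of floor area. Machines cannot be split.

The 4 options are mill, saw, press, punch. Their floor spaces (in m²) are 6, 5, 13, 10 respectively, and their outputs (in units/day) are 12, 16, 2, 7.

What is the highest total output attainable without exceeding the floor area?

28

Take mill and saw: floor space 6 + 5 = 11 ≤ 13, output 12 + 16 = 28.
No other feasible combination does better.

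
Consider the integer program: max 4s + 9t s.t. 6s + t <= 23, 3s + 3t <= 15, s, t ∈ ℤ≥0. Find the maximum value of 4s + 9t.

45

(s,t)=(0,5): 6·0+1·5=5≤23, 3·0+3·5=15≤15, objective 45.
(s,t)=(1,4): 6·1+1·4=10≤23, 3·1+3·4=15≤15, objective 40.
Maximum is 45 at (s,t)=(0,5).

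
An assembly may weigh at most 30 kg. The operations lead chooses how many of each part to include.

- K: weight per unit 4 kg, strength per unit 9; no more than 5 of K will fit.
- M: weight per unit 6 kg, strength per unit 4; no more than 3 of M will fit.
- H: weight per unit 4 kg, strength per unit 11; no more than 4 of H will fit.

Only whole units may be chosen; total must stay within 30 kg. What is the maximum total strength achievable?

71

H has the best ratio (11/4); taking only H gives at most 4×11 = 44 (stopped by the supply cap of 4).
Mixing does better — 3×K and 4×H: weight 28 ≤ 30, strength 3·9 + 4·11 = 71.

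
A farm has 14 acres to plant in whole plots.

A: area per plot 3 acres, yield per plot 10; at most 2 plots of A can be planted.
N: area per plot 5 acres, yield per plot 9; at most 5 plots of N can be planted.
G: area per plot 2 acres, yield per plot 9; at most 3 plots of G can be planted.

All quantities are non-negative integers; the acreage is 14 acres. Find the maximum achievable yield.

1×A, 1×N, and 3×G: area 14 ≤ 14, yield 1·10 + 1·9 + 3·9 = 46.
2×A and 3×G: area 12 ≤ 14, yield 2·10 + 3·9 = 47.
Best is 47.

47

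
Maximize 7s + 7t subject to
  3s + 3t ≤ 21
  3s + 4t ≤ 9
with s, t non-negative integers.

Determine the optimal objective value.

21

(s,t)=(3,0) is feasible, giving 21.
(s,t)=(2,0) is feasible, giving 14.
No feasible integer point exceeds 21.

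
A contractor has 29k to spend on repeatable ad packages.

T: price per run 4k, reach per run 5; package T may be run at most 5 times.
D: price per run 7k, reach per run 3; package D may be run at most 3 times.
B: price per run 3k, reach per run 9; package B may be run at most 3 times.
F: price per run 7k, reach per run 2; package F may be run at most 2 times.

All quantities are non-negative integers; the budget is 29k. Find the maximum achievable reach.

5×T and 3×B: price 29 ≤ 29, reach 5·5 + 3·9 = 52.
4×T and 3×B: price 25 ≤ 29, reach 4·5 + 3·9 = 47.
Best is 52.

52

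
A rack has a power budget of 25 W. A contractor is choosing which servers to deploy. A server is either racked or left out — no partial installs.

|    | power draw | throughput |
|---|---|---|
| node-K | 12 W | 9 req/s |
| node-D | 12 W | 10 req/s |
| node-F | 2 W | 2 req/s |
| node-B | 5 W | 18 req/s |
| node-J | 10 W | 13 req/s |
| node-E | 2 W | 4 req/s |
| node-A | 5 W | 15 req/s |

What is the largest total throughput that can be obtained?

52

Allowing fractional choices, the relaxed optimum would be about 52.8, but servers are indivisible.
node-B + node-J + node-E + node-A: power draw 5 + 10 + 2 + 5 = 22 ≤ 25, throughput 18 + 13 + 4 + 15 = 50.
node-F + node-B + node-J + node-E + node-A: power draw 2 + 5 + 10 + 2 + 5 = 24 ≤ 25, throughput 2 + 18 + 13 + 4 + 15 = 52.
Best is node-F, node-B, node-J, node-E, and node-A with total throughput 52.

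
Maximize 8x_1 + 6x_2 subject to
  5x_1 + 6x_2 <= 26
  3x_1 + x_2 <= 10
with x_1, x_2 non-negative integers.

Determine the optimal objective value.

30

(x_1,x_2)=(3,1): 5·3+6·1=21≤26, 3·3+1·1=10≤10, objective 30.
(x_1,x_2)=(2,2): 5·2+6·2=22≤26, 3·2+1·2=8≤10, objective 28.
(x_1,x_2)=(1,3): 5·1+6·3=23≤26, 3·1+1·3=6≤10, objective 26.
No feasible integer point exceeds 30.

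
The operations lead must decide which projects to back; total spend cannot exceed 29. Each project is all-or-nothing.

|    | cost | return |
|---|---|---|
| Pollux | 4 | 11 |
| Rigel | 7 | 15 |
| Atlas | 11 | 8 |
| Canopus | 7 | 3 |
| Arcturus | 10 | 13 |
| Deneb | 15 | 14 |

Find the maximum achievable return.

42

Pollux + Rigel + Deneb: cost 4 + 7 + 15 = 26 ≤ 29, return 11 + 15 + 14 = 40.
Pollux + Rigel + Canopus + Arcturus: cost 4 + 7 + 7 + 10 = 28 ≤ 29, return 11 + 15 + 3 + 13 = 42.
Best is Pollux, Rigel, Canopus, and Arcturus with total return 42.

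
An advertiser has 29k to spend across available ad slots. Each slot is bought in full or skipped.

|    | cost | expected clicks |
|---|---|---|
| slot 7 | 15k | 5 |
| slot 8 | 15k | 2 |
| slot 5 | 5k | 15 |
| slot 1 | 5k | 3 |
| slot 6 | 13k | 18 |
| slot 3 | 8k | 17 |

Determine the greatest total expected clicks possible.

Allowing fractional choices, the relaxed optimum would be about 51.8, but ad slots are indivisible.
slot 1 + slot 6 + slot 3: cost 5 + 13 + 8 = 26 ≤ 29, expected clicks 3 + 18 + 17 = 38.
slot 7 + slot 5 + slot 3: cost 15 + 5 + 8 = 28 ≤ 29, expected clicks 5 + 15 + 17 = 37.
slot 5 + slot 6 + slot 3: cost 5 + 13 + 8 = 26 ≤ 29, expected clicks 15 + 18 + 17 = 50.
Best is slot 5, slot 6, and slot 3 with total expected clicks 50.

50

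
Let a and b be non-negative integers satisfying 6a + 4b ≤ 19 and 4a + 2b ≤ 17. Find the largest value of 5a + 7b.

The continuous relaxation peaks at (0, 4.75) with value 33.25; rounding to a feasible lattice point costs some objective.
(a,b)=(0,4): 6·0+4·4=16≤19, 4·0+2·4=8≤17, objective 28.
(a,b)=(1,3): 6·1+4·3=18≤19, 4·1+2·3=10≤17, objective 26.
(a,b)=(0,3): 6·0+4·3=12≤19, 4·0+2·3=6≤17, objective 21.
No feasible integer point exceeds 28.

28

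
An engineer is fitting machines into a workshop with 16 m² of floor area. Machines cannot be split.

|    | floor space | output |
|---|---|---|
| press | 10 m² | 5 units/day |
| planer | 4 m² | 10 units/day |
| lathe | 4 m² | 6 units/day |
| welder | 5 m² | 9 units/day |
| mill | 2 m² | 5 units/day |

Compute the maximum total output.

30

planer + lathe + welder: floor space 4 + 4 + 5 = 13 ≤ 16, output 10 + 6 + 9 = 25.
planer + welder + mill: floor space 4 + 5 + 2 = 11 ≤ 16, output 10 + 9 + 5 = 24.
planer + lathe + welder + mill: floor space 4 + 4 + 5 + 2 = 15 ≤ 16, output 10 + 6 + 9 + 5 = 30.
Best is planer, lathe, welder, and mill with total output 30.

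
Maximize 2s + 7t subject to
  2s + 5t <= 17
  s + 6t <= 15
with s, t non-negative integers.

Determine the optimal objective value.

20

(s,t)=(3,2): 2·3+5·2=16≤17, 1·3+6·2=15≤15, objective 20.
(s,t)=(2,2): 2·2+5·2=14≤17, 1·2+6·2=14≤15, objective 18.
The best lattice point is (3,2), giving 20.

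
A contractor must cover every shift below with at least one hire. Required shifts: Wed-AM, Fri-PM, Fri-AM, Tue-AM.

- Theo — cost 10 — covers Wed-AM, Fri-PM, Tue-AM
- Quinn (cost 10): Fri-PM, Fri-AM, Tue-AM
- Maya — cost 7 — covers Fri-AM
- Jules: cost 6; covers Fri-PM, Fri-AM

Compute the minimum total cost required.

Choose Theo and Jules: together they cover Wed-AM, Fri-PM, Fri-AM, Tue-AM — every shift.
Total cost: 10 + 6 = 16.
No cover costs less than 16.

16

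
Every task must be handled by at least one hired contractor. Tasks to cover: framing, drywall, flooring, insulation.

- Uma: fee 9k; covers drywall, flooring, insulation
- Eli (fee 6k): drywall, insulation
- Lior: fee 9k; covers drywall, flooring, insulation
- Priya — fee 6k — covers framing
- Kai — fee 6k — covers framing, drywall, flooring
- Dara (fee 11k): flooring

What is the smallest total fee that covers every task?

Choose Eli and Kai: together they cover framing, drywall, flooring, insulation — every task.
Total fee: 6 + 6 = 12.
No cover costs less than 12.

12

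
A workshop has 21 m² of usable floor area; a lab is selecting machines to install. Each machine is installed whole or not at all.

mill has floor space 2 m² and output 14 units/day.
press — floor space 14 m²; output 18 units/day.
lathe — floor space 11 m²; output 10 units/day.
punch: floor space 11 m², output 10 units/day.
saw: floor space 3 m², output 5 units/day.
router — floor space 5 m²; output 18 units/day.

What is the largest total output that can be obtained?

50

This is an integer program with binary decision variables.
mill + lathe + saw + router: floor space 2 + 11 + 3 + 5 = 21 ≤ 21, output 14 + 10 + 5 + 18 = 47.
mill + punch + saw + router: floor space 2 + 11 + 3 + 5 = 21 ≤ 21, output 14 + 10 + 5 + 18 = 47.
mill + press + router: floor space 2 + 14 + 5 = 21 ≤ 21, output 14 + 18 + 18 = 50.
Best is mill, press, and router with total output 50.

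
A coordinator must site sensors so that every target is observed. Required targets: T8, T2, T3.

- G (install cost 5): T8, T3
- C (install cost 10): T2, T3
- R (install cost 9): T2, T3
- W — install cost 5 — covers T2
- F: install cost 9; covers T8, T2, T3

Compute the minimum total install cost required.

9

This is an integer covering problem.
The greedy cost-per-new-target heuristic would pick G and W for 10, but a cheaper cover exists.
F alone covers T8, T2, T3 — every target.
Total install cost: 9.
No cover costs less than 9.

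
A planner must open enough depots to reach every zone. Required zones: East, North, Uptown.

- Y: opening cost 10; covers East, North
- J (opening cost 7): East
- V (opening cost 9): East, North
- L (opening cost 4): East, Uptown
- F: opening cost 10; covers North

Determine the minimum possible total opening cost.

Choose V and L: together they cover East, North, Uptown — every zone.
Total opening cost: 9 + 4 = 13.
No cover costs less than 13.

13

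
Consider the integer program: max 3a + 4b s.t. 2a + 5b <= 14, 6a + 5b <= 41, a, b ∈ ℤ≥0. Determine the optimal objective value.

The continuous relaxation peaks at (6.75, 0.1) with value 20.65; rounding to a feasible lattice point costs some objective.
(a,b)=(6,0): 2·6+5·0=12≤14, 6·6+5·0=36≤41, objective 18.
(a,b)=(5,0): 2·5+5·0=10≤14, 6·5+5·0=30≤41, objective 15.
The best lattice point is (6,0), giving 18.

18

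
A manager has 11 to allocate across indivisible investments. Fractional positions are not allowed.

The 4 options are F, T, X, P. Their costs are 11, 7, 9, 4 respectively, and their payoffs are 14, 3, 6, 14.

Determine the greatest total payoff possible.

17

Allowing fractional choices, the relaxed optimum would be about 22.9, but investments are indivisible.
F: cost 11 ≤ 11, payoff 14.
T + P: cost 7 + 4 = 11 ≤ 11, payoff 3 + 14 = 17.
P: cost 4 ≤ 11, payoff 14.
Best is T and P with total payoff 17.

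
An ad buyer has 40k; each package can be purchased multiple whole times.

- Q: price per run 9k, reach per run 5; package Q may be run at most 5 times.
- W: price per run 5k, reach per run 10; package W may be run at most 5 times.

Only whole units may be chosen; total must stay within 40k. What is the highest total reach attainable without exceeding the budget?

This is a bounded integer knapsack.
W has the best ratio (10/5); taking only W gives at most 5×10 = 50 (stopped by the supply cap of 5).
Mixing does better — 1×Q and 5×W: price 34 ≤ 40, reach 1·5 + 5·10 = 55.

55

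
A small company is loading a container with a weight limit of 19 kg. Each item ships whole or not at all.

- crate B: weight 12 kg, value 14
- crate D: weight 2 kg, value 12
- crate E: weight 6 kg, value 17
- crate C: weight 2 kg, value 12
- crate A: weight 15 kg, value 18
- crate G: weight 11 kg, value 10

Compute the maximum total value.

42

This is a 0-1 knapsack instance.
Take crate D, crate C, and crate A: weight 2 + 2 + 15 = 19 ≤ 19, value 12 + 12 + 18 = 42.
No other feasible combination does better.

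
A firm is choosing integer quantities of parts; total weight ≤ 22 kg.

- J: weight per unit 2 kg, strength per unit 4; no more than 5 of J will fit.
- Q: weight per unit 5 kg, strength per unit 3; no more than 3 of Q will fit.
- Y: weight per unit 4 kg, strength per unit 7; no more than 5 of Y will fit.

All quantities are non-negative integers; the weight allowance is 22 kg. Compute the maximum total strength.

41

J has the best ratio (4/2); taking only J gives at most 5×4 = 20 (stopped by the supply cap of 5).
Mixing does better — 5×J and 3×Y: weight 22 ≤ 22, strength 5·4 + 3·7 = 41.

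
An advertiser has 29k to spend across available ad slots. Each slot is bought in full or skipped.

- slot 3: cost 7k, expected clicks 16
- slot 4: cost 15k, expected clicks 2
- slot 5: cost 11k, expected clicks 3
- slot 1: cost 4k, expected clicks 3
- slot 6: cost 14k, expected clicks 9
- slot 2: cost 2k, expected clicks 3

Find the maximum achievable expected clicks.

31

Allowing fractional choices, the relaxed optimum would be about 31.5, but ad slots are indivisible.
slot 3 + slot 1 + slot 6 + slot 2: cost 7 + 4 + 14 + 2 = 27 ≤ 29, expected clicks 16 + 3 + 9 + 3 = 31.
slot 3 + slot 6 + slot 2: cost 7 + 14 + 2 = 23 ≤ 29, expected clicks 16 + 9 + 3 = 28.
Best is slot 3, slot 1, slot 6, and slot 2 with total expected clicks 31.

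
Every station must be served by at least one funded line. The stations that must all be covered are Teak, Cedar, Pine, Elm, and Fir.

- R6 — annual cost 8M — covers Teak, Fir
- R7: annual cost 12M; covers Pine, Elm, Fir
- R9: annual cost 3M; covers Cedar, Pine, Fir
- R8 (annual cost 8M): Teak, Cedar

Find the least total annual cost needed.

The greedy cost-per-new-station heuristic would pick R9, R6, and R7 for 23, but a cheaper cover exists.
Choose R7 and R8: together they cover Teak, Cedar, Pine, Elm, Fir — every station.
Total annual cost: 12 + 8 = 20.
No cover costs less than 20.

20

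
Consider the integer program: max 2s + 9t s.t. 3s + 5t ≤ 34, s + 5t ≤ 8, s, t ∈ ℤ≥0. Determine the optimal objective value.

16

(s,t)=(8,0): 3·8+5·0=24≤34, 1·8+5·0=8≤8, objective 16.
(s,t)=(7,0): 3·7+5·0=21≤34, 1·7+5·0=7≤8, objective 14.
No feasible integer point exceeds 16.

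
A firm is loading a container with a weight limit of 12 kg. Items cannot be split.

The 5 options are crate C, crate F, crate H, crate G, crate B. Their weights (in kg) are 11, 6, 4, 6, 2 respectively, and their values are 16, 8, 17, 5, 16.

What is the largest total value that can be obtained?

Allowing fractional choices, the relaxed optimum would be about 41.7, but items are indivisible.
crate F + crate H + crate B: weight 6 + 4 + 2 = 12 ≤ 12, value 8 + 17 + 16 = 41.
crate H + crate G + crate B: weight 4 + 6 + 2 = 12 ≤ 12, value 17 + 5 + 16 = 38.
crate H + crate B: weight 4 + 2 = 6 ≤ 12, value 17 + 16 = 33.
Best is crate F, crate H, and crate B with total value 41.

41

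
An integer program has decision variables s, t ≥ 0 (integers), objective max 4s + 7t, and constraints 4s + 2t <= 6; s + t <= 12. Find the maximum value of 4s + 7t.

(s,t)=(0,3): 4·0+2·3=6≤6, 1·0+1·3=3≤12, objective 21.
(s,t)=(0,2): 4·0+2·2=4≤6, 1·0+1·2=2≤12, objective 14.
No feasible integer point exceeds 21.

21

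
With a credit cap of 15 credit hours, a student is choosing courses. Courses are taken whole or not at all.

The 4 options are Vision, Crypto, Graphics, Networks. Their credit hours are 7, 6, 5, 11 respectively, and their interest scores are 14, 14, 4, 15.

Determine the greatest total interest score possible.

Allowing fractional choices, the relaxed optimum would be about 30.7, but courses are indivisible.
Vision + Crypto: credit hours 7 + 6 = 13 ≤ 15, interest score 14 + 14 = 28.
Crypto + Graphics: credit hours 6 + 5 = 11 ≤ 15, interest score 14 + 4 = 18.
Vision + Graphics: credit hours 7 + 5 = 12 ≤ 15, interest score 14 + 4 = 18.
Best is Vision and Crypto with total interest score 28.

28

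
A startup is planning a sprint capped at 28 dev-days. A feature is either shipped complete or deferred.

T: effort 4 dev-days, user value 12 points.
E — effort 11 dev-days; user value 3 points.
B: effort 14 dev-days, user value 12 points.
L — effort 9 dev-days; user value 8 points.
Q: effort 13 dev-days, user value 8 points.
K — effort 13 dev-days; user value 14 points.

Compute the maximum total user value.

34

Allowing fractional choices, the relaxed optimum would be about 35.7, but features are indivisible.
T + B + L: effort 4 + 14 + 9 = 27 ≤ 28, user value 12 + 12 + 8 = 32.
T + L + K: effort 4 + 9 + 13 = 26 ≤ 28, user value 12 + 8 + 14 = 34.
T + E + K: effort 4 + 11 + 13 = 28 ≤ 28, user value 12 + 3 + 14 = 29.
Best is T, L, and K with total user value 34.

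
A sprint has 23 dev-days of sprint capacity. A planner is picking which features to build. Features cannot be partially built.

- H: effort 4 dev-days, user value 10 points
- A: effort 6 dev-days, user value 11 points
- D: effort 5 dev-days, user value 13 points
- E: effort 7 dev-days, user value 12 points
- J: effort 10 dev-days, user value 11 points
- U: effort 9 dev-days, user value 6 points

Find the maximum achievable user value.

Allowing fractional choices, the relaxed optimum would be about 47.1, but features are indivisible.
A + D + E: effort 6 + 5 + 7 = 18 ≤ 23, user value 11 + 13 + 12 = 36.
H + A + D + E: effort 4 + 6 + 5 + 7 = 22 ≤ 23, user value 10 + 11 + 13 + 12 = 46.
D + E + J: effort 5 + 7 + 10 = 22 ≤ 23, user value 13 + 12 + 11 = 36.
Best is H, A, D, and E with total user value 46.

46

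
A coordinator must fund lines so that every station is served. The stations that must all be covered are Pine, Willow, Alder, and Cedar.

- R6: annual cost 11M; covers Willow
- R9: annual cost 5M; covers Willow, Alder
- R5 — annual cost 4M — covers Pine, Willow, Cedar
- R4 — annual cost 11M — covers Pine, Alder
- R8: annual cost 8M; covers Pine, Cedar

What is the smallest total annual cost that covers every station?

Choose R9 and R5: together they cover Pine, Willow, Alder, Cedar — every station.
Total annual cost: 5 + 4 = 9.
No cover costs less than 9.

9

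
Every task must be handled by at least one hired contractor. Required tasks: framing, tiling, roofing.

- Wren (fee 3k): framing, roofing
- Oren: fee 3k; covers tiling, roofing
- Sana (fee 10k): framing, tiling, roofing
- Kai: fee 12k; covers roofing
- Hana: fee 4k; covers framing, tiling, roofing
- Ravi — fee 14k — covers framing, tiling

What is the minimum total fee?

Hana alone covers framing, tiling, roofing — every task.
Total fee: 4.

4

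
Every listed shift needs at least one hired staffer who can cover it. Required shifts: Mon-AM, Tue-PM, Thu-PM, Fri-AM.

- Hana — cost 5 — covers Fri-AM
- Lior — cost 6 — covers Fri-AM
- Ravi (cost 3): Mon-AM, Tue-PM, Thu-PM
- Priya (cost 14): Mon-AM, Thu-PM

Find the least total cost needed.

8

This is a weighted set-cover instance.
Choose Hana and Ravi: together they cover Mon-AM, Tue-PM, Thu-PM, Fri-AM — every shift.
Total cost: 5 + 3 = 8.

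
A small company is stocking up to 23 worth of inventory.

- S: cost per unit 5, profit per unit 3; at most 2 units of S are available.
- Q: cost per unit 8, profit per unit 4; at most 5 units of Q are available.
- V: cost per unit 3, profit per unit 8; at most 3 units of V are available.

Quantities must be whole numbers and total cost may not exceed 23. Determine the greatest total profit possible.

This is a bounded integer knapsack.
2×S and 3×V: cost 19 ≤ 23, profit 2·3 + 3·8 = 30.
1×S, 1×Q, and 3×V: cost 22 ≤ 23, profit 1·3 + 1·4 + 3·8 = 31.
Best is 31.

31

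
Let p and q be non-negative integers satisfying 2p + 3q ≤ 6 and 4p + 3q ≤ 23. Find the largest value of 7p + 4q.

(p,q)=(3,0): 2·3+3·0=6≤6, 4·3+3·0=12≤23, objective 21.
(p,q)=(2,0): 2·2+3·0=4≤6, 4·2+3·0=8≤23, objective 14.
Maximum is 21 at (p,q)=(3,0).

21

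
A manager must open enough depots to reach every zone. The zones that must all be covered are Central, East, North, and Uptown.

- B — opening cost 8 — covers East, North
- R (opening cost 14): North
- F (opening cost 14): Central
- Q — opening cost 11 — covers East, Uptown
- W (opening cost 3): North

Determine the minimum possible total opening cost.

This is an integer covering problem.
Choose F, Q, and W: together they cover Central, East, North, Uptown — every zone.
Total opening cost: 14 + 11 + 3 = 28.
No cover costs less than 28.

28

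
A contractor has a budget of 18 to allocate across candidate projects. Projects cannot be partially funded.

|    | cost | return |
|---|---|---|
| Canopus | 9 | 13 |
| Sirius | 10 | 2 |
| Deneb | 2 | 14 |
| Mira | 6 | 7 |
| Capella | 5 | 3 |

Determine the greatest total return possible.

34

This is an integer program with binary decision variables.
Take Canopus, Deneb, and Mira: cost 9 + 2 + 6 = 17 ≤ 18, return 13 + 14 + 7 = 34.
No other feasible combination does better.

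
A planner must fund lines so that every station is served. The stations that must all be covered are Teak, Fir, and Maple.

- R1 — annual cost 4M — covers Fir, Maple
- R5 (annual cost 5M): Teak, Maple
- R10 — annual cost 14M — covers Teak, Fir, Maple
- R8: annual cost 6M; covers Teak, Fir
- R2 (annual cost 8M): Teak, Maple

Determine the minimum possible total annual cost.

Choose R1 and R5: together they cover Teak, Fir, Maple — every station.
Total annual cost: 4 + 5 = 9.
No cover costs less than 9.

9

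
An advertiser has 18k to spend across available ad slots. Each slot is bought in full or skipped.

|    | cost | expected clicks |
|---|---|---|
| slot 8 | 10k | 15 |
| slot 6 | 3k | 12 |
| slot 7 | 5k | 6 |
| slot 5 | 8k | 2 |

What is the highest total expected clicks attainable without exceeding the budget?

slot 8 + slot 6 + slot 7: cost 10 + 3 + 5 = 18 ≤ 18, expected clicks 15 + 12 + 6 = 33.
slot 8 + slot 6: cost 10 + 3 = 13 ≤ 18, expected clicks 15 + 12 = 27.
slot 8 + slot 7: cost 10 + 5 = 15 ≤ 18, expected clicks 15 + 6 = 21.
Best is slot 8, slot 6, and slot 7 with total expected clicks 33.

33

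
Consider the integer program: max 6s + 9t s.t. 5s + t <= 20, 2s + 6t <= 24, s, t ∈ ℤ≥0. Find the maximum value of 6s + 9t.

45

(s,t)=(3,3) is feasible, giving 45.
(s,t)=(2,3) is feasible, giving 39.
(s,t)=(3,2) is feasible, giving 36.
Maximum is 45 at (s,t)=(3,3).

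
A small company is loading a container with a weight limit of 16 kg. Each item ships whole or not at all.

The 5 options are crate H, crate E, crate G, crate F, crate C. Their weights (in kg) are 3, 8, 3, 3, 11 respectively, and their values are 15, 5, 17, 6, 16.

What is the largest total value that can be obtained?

38

Treat it as a binary knapsack problem.
crate G + crate C: weight 3 + 11 = 14 ≤ 16, value 17 + 16 = 33.
crate H + crate G + crate F: weight 3 + 3 + 3 = 9 ≤ 16, value 15 + 17 + 6 = 38.
crate H + crate E + crate G: weight 3 + 8 + 3 = 14 ≤ 16, value 15 + 5 + 17 = 37.
Best is crate H, crate G, and crate F with total value 38.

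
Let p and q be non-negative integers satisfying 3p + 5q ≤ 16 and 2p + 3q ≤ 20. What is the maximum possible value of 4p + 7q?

22

Relaxing integrality, the LP optimum is 22.40 at (p,q) = (0, 3.2), which is not an integer point.
(p,q)=(2,2): 3·2+5·2=16≤16, 2·2+3·2=10≤20, objective 22.
(p,q)=(0,3): 3·0+5·3=15≤16, 2·0+3·3=9≤20, objective 21.
(p,q)=(3,1): 3·3+5·1=14≤16, 2·3+3·1=9≤20, objective 19.
(p,q)=(1,2): 3·1+5·2=13≤16, 2·1+3·2=8≤20, objective 18.
No feasible integer point exceeds 22.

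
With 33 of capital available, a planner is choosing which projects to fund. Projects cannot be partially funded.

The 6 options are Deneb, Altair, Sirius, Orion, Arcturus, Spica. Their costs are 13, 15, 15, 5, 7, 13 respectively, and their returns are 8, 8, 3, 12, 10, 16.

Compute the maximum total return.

38

Altair + Orion + Spica: cost 15 + 5 + 13 = 33 ≤ 33, return 8 + 12 + 16 = 36.
Deneb + Orion + Spica: cost 13 + 5 + 13 = 31 ≤ 33, return 8 + 12 + 16 = 36.
Orion + Arcturus + Spica: cost 5 + 7 + 13 = 25 ≤ 33, return 12 + 10 + 16 = 38.
Best is Orion, Arcturus, and Spica with total return 38.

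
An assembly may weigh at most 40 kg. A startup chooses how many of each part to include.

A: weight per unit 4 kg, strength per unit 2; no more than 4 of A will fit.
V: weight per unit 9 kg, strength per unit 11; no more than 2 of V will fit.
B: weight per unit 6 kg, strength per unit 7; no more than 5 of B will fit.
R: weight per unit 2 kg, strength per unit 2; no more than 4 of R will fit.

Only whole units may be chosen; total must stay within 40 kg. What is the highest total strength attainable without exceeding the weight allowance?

47

This is a bounded integer knapsack.
V has the best ratio (11/9); taking only V gives at most 2×11 = 22 (stopped by the supply cap of 2).
Mixing does better — 2×V, 3×B, and 2×R: weight 40 ≤ 40, strength 2·11 + 3·7 + 2·2 = 47.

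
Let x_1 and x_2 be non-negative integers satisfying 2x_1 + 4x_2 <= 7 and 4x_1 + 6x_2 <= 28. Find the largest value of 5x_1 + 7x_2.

The continuous relaxation peaks at (3.5, 0) with value 17.50; rounding to a feasible lattice point costs some objective.
(x_1,x_2)=(3,0): 2·3+4·0=6≤7, 4·3+6·0=12≤28, objective 15.
(x_1,x_2)=(2,0): 2·2+4·0=4≤7, 4·2+6·0=8≤28, objective 10.
The best lattice point is (3,0), giving 15.

15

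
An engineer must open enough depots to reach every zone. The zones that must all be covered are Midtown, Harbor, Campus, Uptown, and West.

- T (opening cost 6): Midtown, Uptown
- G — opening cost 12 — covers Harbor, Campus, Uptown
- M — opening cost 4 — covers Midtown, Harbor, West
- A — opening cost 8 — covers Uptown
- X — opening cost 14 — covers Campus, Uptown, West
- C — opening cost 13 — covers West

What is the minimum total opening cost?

16

The greedy cost-per-new-zone heuristic would pick M, T, and G for 22, but a cheaper cover exists.
Choose G and M: together they cover Midtown, Harbor, Campus, Uptown, West — every zone.
Total opening cost: 12 + 4 = 16.
No cover costs less than 16.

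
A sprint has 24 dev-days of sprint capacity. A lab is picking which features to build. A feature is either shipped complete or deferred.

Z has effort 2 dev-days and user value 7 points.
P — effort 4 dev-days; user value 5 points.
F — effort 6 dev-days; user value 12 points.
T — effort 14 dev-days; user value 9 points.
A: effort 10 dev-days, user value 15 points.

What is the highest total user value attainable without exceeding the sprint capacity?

39

Take Z, P, F, and A: effort 2 + 4 + 6 + 10 = 22 ≤ 24, user value 7 + 5 + 12 + 15 = 39.
No other feasible combination does better.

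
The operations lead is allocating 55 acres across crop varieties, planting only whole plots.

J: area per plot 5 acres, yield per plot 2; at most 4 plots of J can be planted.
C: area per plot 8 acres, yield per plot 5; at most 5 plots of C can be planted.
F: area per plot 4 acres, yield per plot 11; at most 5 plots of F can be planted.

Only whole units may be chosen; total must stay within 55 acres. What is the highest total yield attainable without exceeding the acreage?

F has the best ratio (11/4); taking only F gives at most 5×11 = 55 (stopped by the supply cap of 5).
Mixing does better — 4×C and 5×F: area 52 ≤ 55, yield 4·5 + 5·11 = 75.

75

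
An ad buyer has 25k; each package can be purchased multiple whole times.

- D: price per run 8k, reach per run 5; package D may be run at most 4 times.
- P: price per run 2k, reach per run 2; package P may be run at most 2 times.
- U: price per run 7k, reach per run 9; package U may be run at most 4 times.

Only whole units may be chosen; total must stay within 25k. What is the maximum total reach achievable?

31

2×P and 3×U: price 25 ≤ 25, reach 2·2 + 3·9 = 31.
1×P and 3×U: price 23 ≤ 25, reach 1·2 + 3·9 = 29.
Best is 31.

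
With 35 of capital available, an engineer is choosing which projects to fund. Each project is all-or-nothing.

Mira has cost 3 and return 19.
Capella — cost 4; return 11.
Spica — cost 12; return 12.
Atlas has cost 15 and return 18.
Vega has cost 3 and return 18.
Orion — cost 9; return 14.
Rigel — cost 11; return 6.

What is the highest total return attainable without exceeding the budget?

80

Allowing fractional choices, the relaxed optimum would be about 81.0, but projects are indivisible.
Mira + Capella + Atlas + Vega + Orion: cost 3 + 4 + 15 + 3 + 9 = 34 ≤ 35, return 19 + 11 + 18 + 18 + 14 = 80.
Mira + Atlas + Vega + Orion: cost 3 + 15 + 3 + 9 = 30 ≤ 35, return 19 + 18 + 18 + 14 = 69.
Mira + Capella + Spica + Vega + Orion: cost 3 + 4 + 12 + 3 + 9 = 31 ≤ 35, return 19 + 11 + 12 + 18 + 14 = 74.
Best is Mira, Capella, Atlas, Vega, and Orion with total return 80.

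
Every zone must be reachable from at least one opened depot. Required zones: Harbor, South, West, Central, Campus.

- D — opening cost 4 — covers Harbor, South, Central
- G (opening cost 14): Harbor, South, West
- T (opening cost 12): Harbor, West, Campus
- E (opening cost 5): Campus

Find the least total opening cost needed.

16

This is a weighted set-cover instance.
The greedy cost-per-new-zone heuristic would pick D, E, and T for 21, but a cheaper cover exists.
Choose D and T: together they cover Harbor, South, West, Central, Campus — every zone.
Total opening cost: 4 + 12 = 16.
No cover costs less than 16.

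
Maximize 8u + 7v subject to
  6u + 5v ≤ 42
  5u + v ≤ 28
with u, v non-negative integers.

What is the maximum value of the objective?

58

Relaxing integrality, the LP optimum is 58.80 at (u,v) = (0, 8.4), which is not an integer point.
(u,v)=(2,6): 6·2+5·6=42≤42, 5·2+1·6=16≤28, objective 58.
(u,v)=(1,7): 6·1+5·7=41≤42, 5·1+1·7=12≤28, objective 57.
No feasible integer point exceeds 58.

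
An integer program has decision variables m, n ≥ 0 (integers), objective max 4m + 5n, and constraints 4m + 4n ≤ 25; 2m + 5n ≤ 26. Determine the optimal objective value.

28

The continuous relaxation peaks at (1.75, 4.5) with value 29.50; rounding to a feasible lattice point costs some objective.
(m,n)=(2,4): 4·2+4·4=24≤25, 2·2+5·4=24≤26, objective 28.
(m,n)=(3,3): 4·3+4·3=24≤25, 2·3+5·3=21≤26, objective 27.
The best lattice point is (2,4), giving 28.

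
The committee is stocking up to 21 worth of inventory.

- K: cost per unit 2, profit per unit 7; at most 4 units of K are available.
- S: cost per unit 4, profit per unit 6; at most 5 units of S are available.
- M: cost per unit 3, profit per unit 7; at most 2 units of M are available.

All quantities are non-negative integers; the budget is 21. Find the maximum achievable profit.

48

This is a bounded integer knapsack.
4×K, 1×S, and 2×M: cost 18 ≤ 21, profit 4·7 + 1·6 + 2·7 = 48.
3×K, 2×S, and 2×M: cost 20 ≤ 21, profit 3·7 + 2·6 + 2·7 = 47.
Best is 48.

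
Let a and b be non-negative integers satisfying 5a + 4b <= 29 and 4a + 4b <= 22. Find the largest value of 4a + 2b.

The continuous relaxation peaks at (5.5, 0) with value 22.00; rounding to a feasible lattice point costs some objective.
(a,b)=(5,0): 5·5+4·0=25≤29, 4·5+4·0=20≤22, objective 20.
(a,b)=(4,1): 5·4+4·1=24≤29, 4·4+4·1=20≤22, objective 18.
(a,b)=(4,0): 5·4+4·0=20≤29, 4·4+4·0=16≤22, objective 16.
No feasible integer point exceeds 20.

20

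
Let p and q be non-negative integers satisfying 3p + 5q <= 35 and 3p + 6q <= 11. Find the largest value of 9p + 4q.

27

(p,q)=(3,0) is feasible, giving 27.
(p,q)=(2,0) is feasible, giving 18.
The best lattice point is (3,0), giving 27.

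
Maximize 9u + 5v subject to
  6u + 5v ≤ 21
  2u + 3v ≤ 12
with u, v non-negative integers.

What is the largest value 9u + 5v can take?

27

Relaxing integrality, the LP optimum is 31.50 at (u,v) = (3.5, 0), which is not an integer point.
(u,v)=(3,0): 6·3+5·0=18≤21, 2·3+3·0=6≤12, objective 27.
(u,v)=(2,1): 6·2+5·1=17≤21, 2·2+3·1=7≤12, objective 23.
(u,v)=(2,0): 6·2+5·0=12≤21, 2·2+3·0=4≤12, objective 18.
No feasible integer point exceeds 27.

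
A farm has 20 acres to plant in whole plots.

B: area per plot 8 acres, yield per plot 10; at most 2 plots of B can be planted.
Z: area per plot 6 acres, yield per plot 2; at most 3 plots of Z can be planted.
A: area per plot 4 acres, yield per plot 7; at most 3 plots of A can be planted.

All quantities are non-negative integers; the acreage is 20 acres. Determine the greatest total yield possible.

31

A has the best ratio (7/4); taking only A gives at most 3×7 = 21 (stopped by the supply cap of 3).
Mixing does better — 1×B and 3×A: area 20 ≤ 20, yield 1·10 + 3·7 = 31.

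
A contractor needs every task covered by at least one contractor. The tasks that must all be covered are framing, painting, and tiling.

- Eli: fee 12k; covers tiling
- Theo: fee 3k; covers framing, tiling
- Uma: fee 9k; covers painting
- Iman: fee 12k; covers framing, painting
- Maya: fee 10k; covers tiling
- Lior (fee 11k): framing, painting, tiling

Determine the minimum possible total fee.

11

The greedy cost-per-new-task heuristic would pick Theo and Uma for 12, but a cheaper cover exists.
Lior alone covers framing, painting, tiling — every task.
Total fee: 11.
No cover costs less than 11.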